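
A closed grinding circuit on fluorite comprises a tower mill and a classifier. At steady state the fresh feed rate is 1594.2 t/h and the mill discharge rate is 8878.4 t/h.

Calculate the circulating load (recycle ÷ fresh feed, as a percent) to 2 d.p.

CL = 456.92 %

M = F + R at steady state, so:
R = M − F = 8878.4 − 1594.2 = 7284.2 t/h
CL = 100·R/F = 100·7284.2/1594.2 = 456.92 %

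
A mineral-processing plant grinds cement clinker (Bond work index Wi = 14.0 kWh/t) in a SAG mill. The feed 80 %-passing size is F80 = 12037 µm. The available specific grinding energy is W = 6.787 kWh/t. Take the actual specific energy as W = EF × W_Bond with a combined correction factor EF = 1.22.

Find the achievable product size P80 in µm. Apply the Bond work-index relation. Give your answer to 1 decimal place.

P80 = 419.0 µm

W = 10·Wi·[P80^(−½) − F80^(−½)]
W_Bond = W / EF = 6.787 / 1.22 = 5.5631 kWh/t
⇒ 1/√P80 = W_Bond/(10·Wi) + 1/√F80
  = 5.5631/(10·14.0) + 1/√12037 = 0.039737 + 0.009115 = 0.048851
P80 = (1/0.048851)² = 20.4703² = 419.03 µm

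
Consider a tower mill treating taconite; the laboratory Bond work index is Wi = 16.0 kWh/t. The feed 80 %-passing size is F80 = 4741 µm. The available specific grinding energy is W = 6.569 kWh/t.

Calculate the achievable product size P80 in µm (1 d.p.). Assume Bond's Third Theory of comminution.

P80 = 323.7 µm

W = 10 Wi / √P80 − 10 Wi / √F80
P80^(−½) = W/(10 Wi) + F80^(−½)
  = 6.5690/(10·16.0) + 1/√4741 = 0.041056 + 0.014523 = 0.055580
P80 = (1/0.055580)² = 17.9922² = 323.72 µm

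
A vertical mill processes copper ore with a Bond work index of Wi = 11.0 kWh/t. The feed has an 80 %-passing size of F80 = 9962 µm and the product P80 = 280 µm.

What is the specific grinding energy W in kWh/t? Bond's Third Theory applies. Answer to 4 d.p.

W = 10·Wi·[P80^(−½) − F80^(−½)]
1/√280 = 0.059761;  1/√9962 = 0.010019
W = 10·11.0·(0.059761 − 0.010019) = 5.4717 kWh/t

W = 5.4717 kWh/t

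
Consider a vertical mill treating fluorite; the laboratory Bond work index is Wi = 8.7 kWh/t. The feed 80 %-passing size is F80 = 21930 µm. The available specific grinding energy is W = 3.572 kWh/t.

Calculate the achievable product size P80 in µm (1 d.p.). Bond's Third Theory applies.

W = 10·Wi·[P80^(−½) − F80^(−½)]
1/√P80 = 1/√F80 + W/(10·Wi)
  = 3.5720/(10·8.7) + 1/√21930 = 0.041057 + 0.006753 = 0.047810
P80 = (1/0.047810)² = 20.9160² = 437.48 µm

P80 = 437.5 µm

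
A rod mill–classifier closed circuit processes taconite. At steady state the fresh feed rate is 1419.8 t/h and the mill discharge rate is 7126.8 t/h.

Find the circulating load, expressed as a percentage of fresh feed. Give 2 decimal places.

CL = 401.96 %

M = F + R at steady state, so:
R = M − F = 7126.8 − 1419.8 = 5707.0 t/h
CL = 100·R/F = 100·5707.0/1419.8 = 401.96 %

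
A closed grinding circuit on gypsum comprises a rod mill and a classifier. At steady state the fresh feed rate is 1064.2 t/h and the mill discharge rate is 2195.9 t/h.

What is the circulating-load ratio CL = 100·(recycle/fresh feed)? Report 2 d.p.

Steady state: M = F + R.
R = M − F = 2195.9 − 1064.2 = 1131.7 t/h
CL = 100·R/F = 100·1131.7/1064.2 = 106.34 %

CL = 106.34 %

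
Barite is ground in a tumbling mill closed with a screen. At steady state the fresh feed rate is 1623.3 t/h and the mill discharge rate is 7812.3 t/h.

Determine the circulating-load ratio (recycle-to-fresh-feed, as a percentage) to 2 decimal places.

CL = 381.26 %

Mill node: discharge = fresh + recycle.
R = M − F = 7812.3 − 1623.3 = 6189.0 t/h
CL = 100·R/F = 100·6189.0/1623.3 = 381.26 %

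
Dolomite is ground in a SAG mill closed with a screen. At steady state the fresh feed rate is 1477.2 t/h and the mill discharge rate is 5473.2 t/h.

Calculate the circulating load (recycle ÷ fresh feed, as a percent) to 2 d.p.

CL = 270.51 %

Steady state: M = F + R.
R = M − F = 5473.2 − 1477.2 = 3996.0 t/h
CL = 100·R/F = 100·3996.0/1477.2 = 270.51 %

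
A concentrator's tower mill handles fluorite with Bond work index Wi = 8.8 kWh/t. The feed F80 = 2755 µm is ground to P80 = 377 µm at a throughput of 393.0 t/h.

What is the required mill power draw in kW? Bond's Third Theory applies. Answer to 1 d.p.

P = 1122.3 kW

Bond:  W = 10 Wi (1/√P − 1/√F)
W = 10·8.8·(1/√377 − 1/√2755) = 10·8.8·(0.032451) = 2.8557 kWh/t
P_mill = W·ṁ = 2.8557·393.0 = 1122.3 kW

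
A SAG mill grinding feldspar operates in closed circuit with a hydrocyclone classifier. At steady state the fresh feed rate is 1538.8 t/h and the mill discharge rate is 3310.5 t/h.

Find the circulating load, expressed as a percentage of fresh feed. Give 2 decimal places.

CL = 115.14 %

Mill node: discharge = fresh + recycle.
R = M − F = 3310.5 − 1538.8 = 1771.7 t/h
CL = 100·R/F = 100·1771.7/1538.8 = 115.14 %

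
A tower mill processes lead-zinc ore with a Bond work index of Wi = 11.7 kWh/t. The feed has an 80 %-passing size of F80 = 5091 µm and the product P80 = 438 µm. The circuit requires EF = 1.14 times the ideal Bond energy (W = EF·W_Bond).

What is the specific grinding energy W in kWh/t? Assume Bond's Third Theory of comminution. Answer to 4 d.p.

W = 4.5038 kWh/t

W = 10·Wi·[P80^(−½) − F80^(−½)]
1/√438 = 0.047782;  1/√5091 = 0.014015
W = 10·11.7·(0.047782 − 0.014015) = 3.9507 kWh/t
W_actual = 1.14 × 3.9507 = 4.5038 kWh/t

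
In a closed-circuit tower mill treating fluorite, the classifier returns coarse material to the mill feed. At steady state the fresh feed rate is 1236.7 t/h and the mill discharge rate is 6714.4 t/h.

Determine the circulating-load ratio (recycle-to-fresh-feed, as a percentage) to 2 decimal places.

CL = 442.93 %

Steady state: M = F + R.
R = M − F = 6714.4 − 1236.7 = 5477.7 t/h
CL = 100·R/F = 100·5477.7/1236.7 = 442.93 %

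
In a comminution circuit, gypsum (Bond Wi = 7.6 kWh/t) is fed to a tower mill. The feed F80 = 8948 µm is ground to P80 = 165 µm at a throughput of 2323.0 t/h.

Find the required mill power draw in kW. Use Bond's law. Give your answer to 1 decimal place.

P = 11877.9 kW

W = 10 Wi / √P80 − 10 Wi / √F80
W = 10·7.6·(1/√165 − 1/√8948) = 10·7.6·(0.067278) = 5.1132 kWh/t
Mill draw = 5.1132 × 2323.0 = 11877.9 kW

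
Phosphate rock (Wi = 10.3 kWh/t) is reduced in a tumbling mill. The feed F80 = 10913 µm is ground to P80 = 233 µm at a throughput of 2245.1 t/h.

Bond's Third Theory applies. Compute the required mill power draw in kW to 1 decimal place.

P = 12935.8 kW

Bond: W = 10·Wi·(1/√P80 − 1/√F80)
W = 10·10.3·(1/√233 − 1/√10913) = 10·10.3·(0.055940) = 5.7618 kWh/t
P_mill = W·ṁ = 5.7618·2245.1 = 12935.8 kW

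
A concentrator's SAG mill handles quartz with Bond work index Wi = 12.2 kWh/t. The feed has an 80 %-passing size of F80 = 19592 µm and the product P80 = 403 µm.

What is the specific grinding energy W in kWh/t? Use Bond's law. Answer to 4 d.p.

W = 5.2056 kWh/t

W = 10 Wi (P80^-0.5 − F80^-0.5)
1/√403 = 0.049814;  1/√19592 = 0.007144
W = 10·12.2·(0.049814 − 0.007144) = 5.2056 kWh/t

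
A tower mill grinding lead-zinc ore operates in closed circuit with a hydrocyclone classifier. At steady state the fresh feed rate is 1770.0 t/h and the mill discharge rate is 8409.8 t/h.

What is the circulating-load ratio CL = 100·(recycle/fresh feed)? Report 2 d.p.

CL = 375.13 %

Steady state: M = F + R.
R = M − F = 8409.8 − 1770.0 = 6639.8 t/h
CL = 100·R/F = 100·6639.8/1770.0 = 375.13 %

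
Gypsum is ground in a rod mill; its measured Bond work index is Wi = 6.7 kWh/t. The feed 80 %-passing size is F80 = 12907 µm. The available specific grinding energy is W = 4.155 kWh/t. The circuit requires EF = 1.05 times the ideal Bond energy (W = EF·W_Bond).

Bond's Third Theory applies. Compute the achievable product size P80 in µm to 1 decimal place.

P80 = 217.1 µm

Bond: W = 10·Wi·(1/√P80 − 1/√F80)
W_Bond = W / EF = 4.155 / 1.05 = 3.9571 kWh/t
⇒ 1/√P80 = W_Bond/(10·Wi) + 1/√F80
  = 3.9571/(10·6.7) + 1/√12907 = 0.059062 + 0.008802 = 0.067864
P80 = (1/0.067864)² = 14.7354² = 217.13 µm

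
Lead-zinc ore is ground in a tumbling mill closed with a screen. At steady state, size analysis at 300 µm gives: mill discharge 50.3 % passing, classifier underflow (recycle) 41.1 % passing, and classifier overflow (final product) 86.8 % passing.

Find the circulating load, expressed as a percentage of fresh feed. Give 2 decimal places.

Balance %-passing 300 µm (r = R/F):
(1+r)d = ru + o → r = (o−d)/(d−u)
r = (86.8 − 50.3)/(50.3 − 41.1) = 36.5/9.2 = 3.9674
CL = 100·r = 396.74 %

CL = 396.74 %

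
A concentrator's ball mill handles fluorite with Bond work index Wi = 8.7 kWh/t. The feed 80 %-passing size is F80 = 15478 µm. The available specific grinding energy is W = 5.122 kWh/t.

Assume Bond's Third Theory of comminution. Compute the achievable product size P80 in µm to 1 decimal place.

P80 = 223.4 µm

W = 10 Wi (P80^-0.5 − F80^-0.5)
⇒ 1/√P80 = W/(10·Wi) + 1/√F80
  = 5.1220/(10·8.7) + 1/√15478 = 0.058874 + 0.008038 = 0.066911
P80 = (1/0.066911)² = 14.9451² = 223.36 µm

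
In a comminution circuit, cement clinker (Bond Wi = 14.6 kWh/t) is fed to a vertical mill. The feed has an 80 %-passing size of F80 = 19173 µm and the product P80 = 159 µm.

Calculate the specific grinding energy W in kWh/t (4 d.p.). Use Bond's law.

W = 10.5241 kWh/t

W = 10·Wi·[P80^(−½) − F80^(−½)]
1/√159 = 0.079305;  1/√19173 = 0.007222
W = 10·14.6·(0.079305 − 0.007222) = 10.5241 kWh/t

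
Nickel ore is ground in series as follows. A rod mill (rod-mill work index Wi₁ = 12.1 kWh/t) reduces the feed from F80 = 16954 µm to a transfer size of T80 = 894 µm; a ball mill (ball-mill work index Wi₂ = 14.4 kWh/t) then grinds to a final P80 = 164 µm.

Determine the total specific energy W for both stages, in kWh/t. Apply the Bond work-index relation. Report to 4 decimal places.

W = 10 Wi (1/√P80 − 1/√F80)  [Bond]
Stage 1 (16954→894 µm, Wi₁=12.1): W₁ = 10·12.1·(0.033445 − 0.007680) = 3.1176 kWh/t
Stage 2 (894→164 µm, Wi₂=14.4): W₂ = 10·14.4·(0.078087 − 0.033445) = 6.4284 kWh/t
W = W₁ + W₂ = 3.1176 + 6.4284 = 9.5460 kWh/t

W = 9.5460 kWh/t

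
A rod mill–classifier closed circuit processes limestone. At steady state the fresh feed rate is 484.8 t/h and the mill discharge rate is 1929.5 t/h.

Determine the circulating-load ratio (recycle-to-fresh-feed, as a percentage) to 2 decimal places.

M = F + R at steady state, so:
R = M − F = 1929.5 − 484.8 = 1444.7 t/h
CL = 100·R/F = 100·1444.7/484.8 = 298.00 %

CL = 298.00 %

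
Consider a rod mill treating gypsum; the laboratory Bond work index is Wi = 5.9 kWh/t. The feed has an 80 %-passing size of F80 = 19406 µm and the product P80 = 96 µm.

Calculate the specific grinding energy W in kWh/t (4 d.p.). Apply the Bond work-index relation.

W_Bond = 10·Wi·(1/√P₈₀ − 1/√F₈₀)
1/√96 = 0.102062;  1/√19406 = 0.007178
W = 10·5.9·(0.102062 − 0.007178) = 5.5981 kWh/t

W = 5.5981 kWh/t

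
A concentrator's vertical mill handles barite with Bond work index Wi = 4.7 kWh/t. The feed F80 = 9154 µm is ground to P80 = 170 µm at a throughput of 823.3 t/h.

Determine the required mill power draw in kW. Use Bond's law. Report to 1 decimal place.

P = 2563.3 kW

W = 10·Wi·[P80^(−½) − F80^(−½)]
W = 10·4.7·(1/√170 − 1/√9154) = 10·4.7·(0.066245) = 3.1135 kWh/t
P_mill = W·ṁ = 3.1135·823.3 = 2563.3 kW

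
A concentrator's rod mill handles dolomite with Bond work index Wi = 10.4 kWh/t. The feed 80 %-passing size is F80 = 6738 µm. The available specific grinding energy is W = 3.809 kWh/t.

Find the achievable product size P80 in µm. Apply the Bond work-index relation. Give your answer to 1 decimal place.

W = 10 Wi / √P80 − 10 Wi / √F80
1/√P80 = 1/√F80 + W/(10·Wi)
  = 3.8090/(10·10.4) + 1/√6738 = 0.036625 + 0.012182 = 0.048807
P80 = (1/0.048807)² = 20.4887² = 419.79 µm

P80 = 419.8 µm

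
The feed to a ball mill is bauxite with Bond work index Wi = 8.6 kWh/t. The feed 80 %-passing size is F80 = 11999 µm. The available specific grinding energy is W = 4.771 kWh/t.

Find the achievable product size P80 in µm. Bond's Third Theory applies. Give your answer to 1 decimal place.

P80 = 239.6 µm

W = 10 Wi / √P80 − 10 Wi / √F80
⇒ 1/√P80 = W/(10·Wi) + 1/√F80
  = 4.7710/(10·8.6) + 1/√11999 = 0.055477 + 0.009129 = 0.064606
P80 = (1/0.064606)² = 15.4785² = 239.58 µm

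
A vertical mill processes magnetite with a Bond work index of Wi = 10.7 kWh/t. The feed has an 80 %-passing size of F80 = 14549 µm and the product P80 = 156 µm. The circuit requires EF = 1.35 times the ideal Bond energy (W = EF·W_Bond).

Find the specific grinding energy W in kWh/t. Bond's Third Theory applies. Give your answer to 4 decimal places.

W = 10.3677 kWh/t

W = 10 Wi / √P80 − 10 Wi / √F80
1/√156 = 0.080064;  1/√14549 = 0.008291
W = 10·10.7·(0.080064 − 0.008291) = 7.6798 kWh/t
W_actual = 1.35 × 7.6798 = 10.3677 kWh/t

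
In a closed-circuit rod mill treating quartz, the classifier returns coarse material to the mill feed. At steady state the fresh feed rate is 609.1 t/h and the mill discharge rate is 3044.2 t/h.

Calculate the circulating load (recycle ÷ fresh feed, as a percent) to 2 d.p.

CL = 399.79 %

Steady state: M = F + R.
R = M − F = 3044.2 − 609.1 = 2435.1 t/h
CL = 100·R/F = 100·2435.1/609.1 = 399.79 %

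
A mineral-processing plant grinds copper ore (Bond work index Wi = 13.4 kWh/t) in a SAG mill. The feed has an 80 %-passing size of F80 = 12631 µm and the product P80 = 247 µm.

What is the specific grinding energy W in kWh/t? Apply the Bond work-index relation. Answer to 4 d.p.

W = 7.3339 kWh/t

W = 10 Wi (P80^-0.5 − F80^-0.5)
1/√247 = 0.063628;  1/√12631 = 0.008898
W = 10·13.4·(0.063628 − 0.008898) = 7.3339 kWh/t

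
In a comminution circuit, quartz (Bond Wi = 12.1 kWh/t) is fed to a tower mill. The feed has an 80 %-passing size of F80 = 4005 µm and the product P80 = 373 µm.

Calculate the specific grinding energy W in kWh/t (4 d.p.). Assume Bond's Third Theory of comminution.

W = 4.3532 kWh/t

W = 10 Wi / √P80 − 10 Wi / √F80
1/√373 = 0.051778;  1/√4005 = 0.015802
W = 10·12.1·(0.051778 − 0.015802) = 4.3532 kWh/t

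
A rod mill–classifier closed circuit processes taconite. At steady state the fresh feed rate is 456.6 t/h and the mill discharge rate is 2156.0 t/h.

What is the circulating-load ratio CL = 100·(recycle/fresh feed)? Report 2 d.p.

Mill node: discharge = fresh + recycle.
R = M − F = 2156.0 − 456.6 = 1699.4 t/h
CL = 100·R/F = 100·1699.4/456.6 = 372.19 %

CL = 372.19 %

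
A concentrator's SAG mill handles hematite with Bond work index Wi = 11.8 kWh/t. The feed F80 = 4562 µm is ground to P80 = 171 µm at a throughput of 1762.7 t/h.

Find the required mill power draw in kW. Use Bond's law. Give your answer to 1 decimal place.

W = 10 Wi (P80^-0.5 − F80^-0.5)
W = 10·11.8·(1/√171 − 1/√4562) = 10·11.8·(0.061666) = 7.2766 kWh/t
Mill draw = 7.2766 × 1762.7 = 12826.5 kW

P = 12826.5 kW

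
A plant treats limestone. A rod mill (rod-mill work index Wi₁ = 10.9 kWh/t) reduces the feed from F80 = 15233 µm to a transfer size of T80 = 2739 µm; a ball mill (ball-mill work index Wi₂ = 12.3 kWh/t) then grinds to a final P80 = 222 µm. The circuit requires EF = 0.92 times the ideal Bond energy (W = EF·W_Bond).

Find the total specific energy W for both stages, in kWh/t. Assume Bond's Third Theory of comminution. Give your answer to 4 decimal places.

W = 6.5362 kWh/t

W_Bond = 10·Wi·(1/√P₈₀ − 1/√F₈₀)
Stage 1 (15233→2739 µm, Wi₁=10.9): W₁ = 10·10.9·(0.019108 − 0.008102) = 1.1996 kWh/t
Stage 2 (2739→222 µm, Wi₂=12.3): W₂ = 10·12.3·(0.067116 − 0.019108) = 5.9050 kWh/t
W = W₁ + W₂ = 1.1996 + 5.9050 = 7.1046 kWh/t
Apply correction: 7.1046 × 0.92 = 6.5362 kWh/t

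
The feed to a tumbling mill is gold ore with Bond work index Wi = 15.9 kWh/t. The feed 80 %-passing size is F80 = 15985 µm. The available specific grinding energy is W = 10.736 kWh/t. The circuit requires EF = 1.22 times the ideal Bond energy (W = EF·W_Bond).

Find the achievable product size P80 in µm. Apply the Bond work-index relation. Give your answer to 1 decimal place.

W = 10·Wi·(P80^(-½) − F80^(-½))
W_Bond = W / EF = 10.736 / 1.22 = 8.8000 kWh/t
P80^-0.5 = F80^-0.5 + W_Bond/(10 Wi)
  = 8.8000/(10·15.9) + 1/√15985 = 0.055346 + 0.007909 = 0.063255
P80 = (1/0.063255)² = 15.8089² = 249.92 µm

P80 = 249.9 µm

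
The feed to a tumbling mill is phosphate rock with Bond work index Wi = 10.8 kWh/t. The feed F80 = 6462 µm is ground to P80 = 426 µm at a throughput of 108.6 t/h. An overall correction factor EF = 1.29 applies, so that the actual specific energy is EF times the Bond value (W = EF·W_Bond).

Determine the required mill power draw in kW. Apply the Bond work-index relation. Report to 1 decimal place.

P = 544.8 kW

W = 10 Wi (1/√P80 − 1/√F80)  [Bond]
W = 10·10.8·(1/√426 − 1/√6462) = 10·10.8·(0.036010) = 3.8891 kWh/t
Corrected W = EF·W_Bond = 1.29·3.8891 = 5.0170 kWh/t
Mill draw = 5.0170 × 108.6 = 544.8 kW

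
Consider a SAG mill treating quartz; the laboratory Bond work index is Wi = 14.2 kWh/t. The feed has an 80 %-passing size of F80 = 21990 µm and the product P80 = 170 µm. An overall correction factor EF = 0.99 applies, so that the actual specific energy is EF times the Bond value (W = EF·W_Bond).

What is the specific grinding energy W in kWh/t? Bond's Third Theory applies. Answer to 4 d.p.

Bond:  W = 10 Wi (1/√P − 1/√F)
1/√170 = 0.076696;  1/√21990 = 0.006744
W = 10·14.2·(0.076696 − 0.006744) = 9.9333 kWh/t
W_actual = 0.99 × 9.9333 = 9.8340 kWh/t

W = 9.8340 kWh/t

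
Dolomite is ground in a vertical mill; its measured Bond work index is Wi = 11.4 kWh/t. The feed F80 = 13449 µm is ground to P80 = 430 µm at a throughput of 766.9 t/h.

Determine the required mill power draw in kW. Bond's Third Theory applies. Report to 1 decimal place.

P = 3462.2 kW

W = 10·Wi·[P80^(−½) − F80^(−½)]
W = 10·11.4·(1/√430 − 1/√13449) = 10·11.4·(0.039601) = 4.5146 kWh/t
P_mill = W·ṁ = 4.5146·766.9 = 3462.2 kW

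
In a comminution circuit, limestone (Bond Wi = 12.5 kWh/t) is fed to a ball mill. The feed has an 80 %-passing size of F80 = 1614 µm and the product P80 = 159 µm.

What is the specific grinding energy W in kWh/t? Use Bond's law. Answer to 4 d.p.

W = 10·Wi·(P80^(-½) − F80^(-½))
1/√159 = 0.079305;  1/√1614 = 0.024891
W = 10·12.5·(0.079305 − 0.024891) = 6.8017 kWh/t

W = 6.8017 kWh/t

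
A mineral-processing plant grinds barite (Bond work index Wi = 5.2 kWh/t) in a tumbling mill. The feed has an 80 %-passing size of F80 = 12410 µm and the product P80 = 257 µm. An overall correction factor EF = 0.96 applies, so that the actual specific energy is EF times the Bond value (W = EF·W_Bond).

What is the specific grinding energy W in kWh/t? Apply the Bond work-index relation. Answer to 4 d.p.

W = 2.6658 kWh/t

W = 10·Wi·(P80^(-½) − F80^(-½))
1/√257 = 0.062378;  1/√12410 = 0.008977
W = 10·5.2·(0.062378 − 0.008977) = 2.7769 kWh/t
With EF = 0.96: W = 2.7769·0.96 = 2.6658 kWh/t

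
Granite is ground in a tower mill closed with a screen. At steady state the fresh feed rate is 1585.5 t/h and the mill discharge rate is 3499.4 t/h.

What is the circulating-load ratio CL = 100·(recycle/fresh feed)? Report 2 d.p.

Discharge = new feed + return, hence
R = M − F = 3499.4 − 1585.5 = 1913.9 t/h
CL = 100·R/F = 100·1913.9/1585.5 = 120.71 %

CL = 120.71 %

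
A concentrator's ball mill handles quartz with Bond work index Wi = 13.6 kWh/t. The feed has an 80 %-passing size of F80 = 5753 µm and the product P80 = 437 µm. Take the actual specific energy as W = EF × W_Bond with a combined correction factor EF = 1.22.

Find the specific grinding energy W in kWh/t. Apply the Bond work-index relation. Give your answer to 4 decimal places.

W = 5.7495 kWh/t

W = 10 Wi / √P80 − 10 Wi / √F80
1/√437 = 0.047836;  1/√5753 = 0.013184
W = 10·13.6·(0.047836 − 0.013184) = 4.7127 kWh/t
Apply correction: 4.7127 × 1.22 = 5.7495 kWh/t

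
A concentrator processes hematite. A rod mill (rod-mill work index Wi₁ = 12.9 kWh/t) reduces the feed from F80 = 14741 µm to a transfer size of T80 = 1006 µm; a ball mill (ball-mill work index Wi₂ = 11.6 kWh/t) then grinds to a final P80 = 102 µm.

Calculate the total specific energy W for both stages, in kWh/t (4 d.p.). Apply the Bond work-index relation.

W = 10.8331 kWh/t

W = 10 Wi (P80^-0.5 − F80^-0.5)
Stage 1 (14741→1006 µm, Wi₁=12.9): W₁ = 10·12.9·(0.031528 − 0.008236) = 3.0047 kWh/t
Stage 2 (1006→102 µm, Wi₂=11.6): W₂ = 10·11.6·(0.099015 − 0.031528) = 7.8284 kWh/t
W = W₁ + W₂ = 3.0047 + 7.8284 = 10.8331 kWh/t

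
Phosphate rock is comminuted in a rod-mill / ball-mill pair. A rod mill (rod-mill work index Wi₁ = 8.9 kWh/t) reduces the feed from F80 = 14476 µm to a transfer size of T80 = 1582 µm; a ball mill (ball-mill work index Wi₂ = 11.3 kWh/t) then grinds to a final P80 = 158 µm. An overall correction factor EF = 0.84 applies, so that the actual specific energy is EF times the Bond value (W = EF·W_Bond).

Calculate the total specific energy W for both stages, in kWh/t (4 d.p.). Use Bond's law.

Bond: W = 10·Wi·(1/√P80 − 1/√F80)
Stage 1 (14476→1582 µm, Wi₁=8.9): W₁ = 10·8.9·(0.025142 − 0.008311) = 1.4979 kWh/t
Stage 2 (1582→158 µm, Wi₂=11.3): W₂ = 10·11.3·(0.079556 − 0.025142) = 6.1488 kWh/t
W = W₁ + W₂ = 1.4979 + 6.1488 = 7.6467 kWh/t
Corrected W = EF·W_Bond = 0.84·7.6467 = 6.4232 kWh/t

W = 6.4232 kWh/t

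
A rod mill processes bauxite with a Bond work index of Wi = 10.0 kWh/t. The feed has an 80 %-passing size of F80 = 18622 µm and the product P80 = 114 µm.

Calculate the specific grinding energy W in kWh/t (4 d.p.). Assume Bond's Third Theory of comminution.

W = 10·Wi·(P80^(-½) − F80^(-½))
1/√114 = 0.093659;  1/√18622 = 0.007328
W = 10·10.0·(0.093659 − 0.007328) = 8.6331 kWh/t

W = 8.6331 kWh/t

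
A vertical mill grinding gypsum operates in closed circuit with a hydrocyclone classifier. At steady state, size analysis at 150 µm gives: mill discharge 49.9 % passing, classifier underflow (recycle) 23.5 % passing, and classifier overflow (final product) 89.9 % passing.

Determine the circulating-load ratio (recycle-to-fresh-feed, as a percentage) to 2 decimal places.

CL = 151.52 %

Balance %-passing 150 µm (r = R/F):
d + r·d = r·u + o → r(d−u) = o−d
r = (89.9 − 49.9)/(49.9 − 23.5) = 40.0/26.4 = 1.5152
CL = 100·r = 151.52 %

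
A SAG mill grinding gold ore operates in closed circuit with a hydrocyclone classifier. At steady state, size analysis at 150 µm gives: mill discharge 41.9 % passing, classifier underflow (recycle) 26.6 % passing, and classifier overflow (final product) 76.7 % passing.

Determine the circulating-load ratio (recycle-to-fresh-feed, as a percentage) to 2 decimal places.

Mass balance on the −150 µm fraction:
r = (o − d)/(d − u)
r = (76.7 − 41.9)/(41.9 − 26.6) = 34.8/15.3 = 2.2745
CL = 100·r = 227.45 %

CL = 227.45 %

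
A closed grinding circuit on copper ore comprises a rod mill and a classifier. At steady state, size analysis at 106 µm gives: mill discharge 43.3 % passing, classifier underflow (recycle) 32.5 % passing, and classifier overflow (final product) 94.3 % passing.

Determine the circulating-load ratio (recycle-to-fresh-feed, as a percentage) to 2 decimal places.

Let r = R/F. Size balance at 106 µm:
Fd + Rd = Ru + Fo ⇒ R/F = (o−d)/(d−u)
r = (94.3 − 43.3)/(43.3 − 32.5) = 51.0/10.8 = 4.7222
CL = 100·r = 472.22 %

CL = 472.22 %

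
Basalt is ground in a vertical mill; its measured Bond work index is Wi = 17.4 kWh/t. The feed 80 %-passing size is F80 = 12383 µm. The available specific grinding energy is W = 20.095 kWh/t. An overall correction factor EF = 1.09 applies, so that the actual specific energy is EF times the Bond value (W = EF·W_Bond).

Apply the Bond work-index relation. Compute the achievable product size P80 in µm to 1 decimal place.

P80 = 75.7 µm

W = 10 Wi (P80^-0.5 − F80^-0.5)
W_Bond = W / EF = 20.095 / 1.09 = 18.4358 kWh/t
1/√P80 = 1/√F80 + W_Bond/(10·Wi)
  = 18.4358/(10·17.4) + 1/√12383 = 0.105953 + 0.008986 = 0.114939
P80 = (1/0.114939)² = 8.7003² = 75.69 µm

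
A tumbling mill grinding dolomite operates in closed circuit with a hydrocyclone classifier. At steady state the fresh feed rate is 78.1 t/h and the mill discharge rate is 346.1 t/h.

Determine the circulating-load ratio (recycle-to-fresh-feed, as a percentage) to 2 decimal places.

Discharge = new feed + return, hence
R = M − F = 346.1 − 78.1 = 268.0 t/h
CL = 100·R/F = 100·268.0/78.1 = 343.15 %

CL = 343.15 %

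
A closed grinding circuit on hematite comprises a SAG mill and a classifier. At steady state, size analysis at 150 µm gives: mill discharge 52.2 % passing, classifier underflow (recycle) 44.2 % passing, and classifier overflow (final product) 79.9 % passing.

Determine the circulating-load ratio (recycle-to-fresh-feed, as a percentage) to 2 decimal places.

Classifier node, passing 150 µm:
d + r·d = r·u + o → r(d−u) = o−d
r = (79.9 − 52.2)/(52.2 − 44.2) = 27.7/8.0 = 3.4625
CL = 100·r = 346.25 %

CL = 346.25 %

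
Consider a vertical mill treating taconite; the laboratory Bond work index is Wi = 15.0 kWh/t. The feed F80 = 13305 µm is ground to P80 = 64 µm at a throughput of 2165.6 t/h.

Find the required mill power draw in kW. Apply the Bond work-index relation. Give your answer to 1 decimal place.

P = 37788.8 kW

W = 10 Wi (P80^-0.5 − F80^-0.5)
W = 10·15.0·(1/√64 − 1/√13305) = 10·15.0·(0.116331) = 17.4496 kWh/t
P = W·T = 17.4496·2165.6 = 37788.8 kW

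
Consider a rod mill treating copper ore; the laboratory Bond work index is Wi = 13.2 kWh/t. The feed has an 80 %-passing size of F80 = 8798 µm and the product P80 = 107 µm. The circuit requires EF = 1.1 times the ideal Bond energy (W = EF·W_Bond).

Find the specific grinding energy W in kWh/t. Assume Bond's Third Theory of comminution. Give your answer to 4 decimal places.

Bond:  W = 10 Wi (1/√P − 1/√F)
1/√107 = 0.096674;  1/√8798 = 0.010661
W = 10·13.2·(0.096674 − 0.010661) = 11.3536 kWh/t
W_actual = 1.1 × 11.3536 = 12.4890 kWh/t

W = 12.4890 kWh/t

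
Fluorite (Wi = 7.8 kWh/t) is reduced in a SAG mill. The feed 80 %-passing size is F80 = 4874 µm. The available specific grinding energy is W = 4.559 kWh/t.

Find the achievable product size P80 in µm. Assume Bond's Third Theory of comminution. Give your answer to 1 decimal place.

W = 10 Wi (1/√P80 − 1/√F80)  [Bond]
⇒ 1/√P80 = W/(10 Wi) + 1/√F80
  = 4.5590/(10·7.8) + 1/√4874 = 0.058449 + 0.014324 = 0.072772
P80 = (1/0.072772)² = 13.7415² = 188.83 µm

P80 = 188.8 µm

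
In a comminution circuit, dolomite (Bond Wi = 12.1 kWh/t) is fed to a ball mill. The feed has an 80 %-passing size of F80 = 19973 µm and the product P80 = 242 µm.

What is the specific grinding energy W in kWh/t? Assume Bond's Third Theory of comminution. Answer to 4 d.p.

W = 10 Wi / √P80 − 10 Wi / √F80
1/√242 = 0.064282;  1/√19973 = 0.007076
W = 10·12.1·(0.064282 − 0.007076) = 6.9220 kWh/t

W = 6.9220 kWh/t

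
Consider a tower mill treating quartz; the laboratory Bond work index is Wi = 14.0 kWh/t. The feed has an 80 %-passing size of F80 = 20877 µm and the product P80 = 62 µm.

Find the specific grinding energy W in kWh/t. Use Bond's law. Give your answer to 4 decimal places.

W = 16.8111 kWh/t

Bond:  W = 10 Wi (1/√P − 1/√F)
1/√62 = 0.127000;  1/√20877 = 0.006921
W = 10·14.0·(0.127000 − 0.006921) = 16.8111 kWh/t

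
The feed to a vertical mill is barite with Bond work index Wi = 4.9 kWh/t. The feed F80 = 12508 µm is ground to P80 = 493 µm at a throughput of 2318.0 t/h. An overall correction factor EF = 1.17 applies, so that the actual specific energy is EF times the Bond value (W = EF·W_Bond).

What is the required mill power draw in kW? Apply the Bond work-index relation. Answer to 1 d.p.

W = 10 Wi (P80^-0.5 − F80^-0.5)
W = 10·4.9·(1/√493 − 1/√12508) = 10·4.9·(0.036096) = 1.7687 kWh/t
With EF = 1.17: W = 1.7687·1.17 = 2.0694 kWh/t
Mill draw = 2.0694 × 2318.0 = 4796.9 kW

P = 4796.9 kW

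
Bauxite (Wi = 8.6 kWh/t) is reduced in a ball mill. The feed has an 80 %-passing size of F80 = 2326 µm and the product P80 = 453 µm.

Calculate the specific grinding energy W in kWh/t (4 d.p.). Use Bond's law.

W = 2.2575 kWh/t

W = 10·Wi·[P80^(−½) − F80^(−½)]
1/√453 = 0.046984;  1/√2326 = 0.020735
W = 10·8.6·(0.046984 − 0.020735) = 2.2575 kWh/t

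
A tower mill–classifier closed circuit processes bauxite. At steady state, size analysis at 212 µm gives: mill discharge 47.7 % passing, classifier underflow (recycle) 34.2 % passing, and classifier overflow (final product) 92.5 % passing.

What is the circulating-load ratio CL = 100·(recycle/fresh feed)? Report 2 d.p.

CL = 331.85 %

Mass balance on the −212 µm fraction:
Fd + Rd = Ru + Fo ⇒ R/F = (o−d)/(d−u)
r = (92.5 − 47.7)/(47.7 − 34.2) = 44.8/13.5 = 3.3185
CL = 100·r = 331.85 %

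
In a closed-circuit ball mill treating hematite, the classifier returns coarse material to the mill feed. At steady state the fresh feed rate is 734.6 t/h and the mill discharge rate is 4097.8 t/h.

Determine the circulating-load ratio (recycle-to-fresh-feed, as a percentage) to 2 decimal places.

M = F + R at steady state, so:
R = M − F = 4097.8 − 734.6 = 3363.2 t/h
CL = 100·R/F = 100·3363.2/734.6 = 457.83 %

CL = 457.83 %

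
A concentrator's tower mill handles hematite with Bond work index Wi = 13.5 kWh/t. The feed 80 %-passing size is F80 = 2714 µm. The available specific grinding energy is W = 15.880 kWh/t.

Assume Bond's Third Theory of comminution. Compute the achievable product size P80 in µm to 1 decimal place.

Bond: W = 10·Wi·(1/√P80 − 1/√F80)
⇒ 1/√P80 = W/(10·Wi) + 1/√F80
  = 15.8800/(10·13.5) + 1/√2714 = 0.117630 + 0.019195 = 0.136825
P80 = (1/0.136825)² = 7.3086² = 53.42 µm

P80 = 53.4 µm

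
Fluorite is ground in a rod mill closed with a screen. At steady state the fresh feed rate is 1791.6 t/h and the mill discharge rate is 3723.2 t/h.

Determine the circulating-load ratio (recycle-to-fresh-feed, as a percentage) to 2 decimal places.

M = F + R at steady state, so:
R = M − F = 3723.2 − 1791.6 = 1931.6 t/h
CL = 100·R/F = 100·1931.6/1791.6 = 107.81 %

CL = 107.81 %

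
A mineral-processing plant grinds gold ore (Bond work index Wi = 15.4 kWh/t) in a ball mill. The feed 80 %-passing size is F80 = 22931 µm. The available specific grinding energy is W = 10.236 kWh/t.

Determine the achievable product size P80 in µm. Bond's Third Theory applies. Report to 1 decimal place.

P80 = 187.3 µm

Bond:  W = 10 Wi (1/√P − 1/√F)
P80^(−½) = W/(10 Wi) + F80^(−½)
  = 10.2360/(10·15.4) + 1/√22931 = 0.066468 + 0.006604 = 0.073071
P80 = (1/0.073071)² = 13.6853² = 187.29 µm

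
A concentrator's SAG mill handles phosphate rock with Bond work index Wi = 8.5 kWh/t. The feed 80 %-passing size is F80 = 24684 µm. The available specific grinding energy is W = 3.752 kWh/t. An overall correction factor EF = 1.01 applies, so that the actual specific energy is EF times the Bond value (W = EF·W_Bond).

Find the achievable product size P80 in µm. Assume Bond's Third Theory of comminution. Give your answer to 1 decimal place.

P80 = 398.9 µm

Bond: W = 10·Wi·(1/√P80 − 1/√F80)
W_Bond = W / EF = 3.752 / 1.01 = 3.7149 kWh/t
P80^-0.5 = F80^-0.5 + W_Bond/(10 Wi)
  = 3.7149/(10·8.5) + 1/√24684 = 0.043704 + 0.006365 = 0.050069
P80 = (1/0.050069)² = 19.9724² = 398.90 µm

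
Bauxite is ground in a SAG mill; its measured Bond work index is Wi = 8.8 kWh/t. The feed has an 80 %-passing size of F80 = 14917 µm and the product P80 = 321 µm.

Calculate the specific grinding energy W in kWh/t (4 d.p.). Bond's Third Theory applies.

W = 4.1912 kWh/t

W = 10·Wi·[P80^(−½) − F80^(−½)]
1/√321 = 0.055815;  1/√14917 = 0.008188
W = 10·8.8·(0.055815 − 0.008188) = 4.1912 kWh/t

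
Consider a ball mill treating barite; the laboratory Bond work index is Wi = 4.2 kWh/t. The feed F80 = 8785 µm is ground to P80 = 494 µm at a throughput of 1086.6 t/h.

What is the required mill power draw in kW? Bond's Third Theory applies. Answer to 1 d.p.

Bond: W = 10·Wi·(1/√P80 − 1/√F80)
W = 10·4.2·(1/√494 − 1/√8785) = 10·4.2·(0.034323) = 1.4416 kWh/t
P_mill = W·ṁ = 1.4416·1086.6 = 1566.4 kW

P = 1566.4 kW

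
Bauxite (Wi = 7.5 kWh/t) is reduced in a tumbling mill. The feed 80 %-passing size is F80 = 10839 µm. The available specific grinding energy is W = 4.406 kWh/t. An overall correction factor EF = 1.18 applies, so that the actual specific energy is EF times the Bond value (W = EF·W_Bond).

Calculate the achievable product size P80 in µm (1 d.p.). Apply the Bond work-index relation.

P80 = 283.5 µm

W = 10·Wi·(P80^(-½) − F80^(-½))
W_Bond = W / EF = 4.406 / 1.18 = 3.7339 kWh/t
⇒ 1/√P80 = W_Bond/(10·Wi) + 1/√F80
  = 3.7339/(10·7.5) + 1/√10839 = 0.049785 + 0.009605 = 0.059390
P80 = (1/0.059390)² = 16.8377² = 283.51 µm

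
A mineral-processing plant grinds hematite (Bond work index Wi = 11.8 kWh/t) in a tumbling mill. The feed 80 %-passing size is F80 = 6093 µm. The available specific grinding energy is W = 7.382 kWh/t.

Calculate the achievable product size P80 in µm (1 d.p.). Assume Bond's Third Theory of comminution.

W = 10·Wi·[P80^(−½) − F80^(−½)]
P80^(−½) = W/(10 Wi) + F80^(−½)
  = 7.3820/(10·11.8) + 1/√6093 = 0.062559 + 0.012811 = 0.075370
P80 = (1/0.075370)² = 13.2678² = 176.03 µm

P80 = 176.0 µm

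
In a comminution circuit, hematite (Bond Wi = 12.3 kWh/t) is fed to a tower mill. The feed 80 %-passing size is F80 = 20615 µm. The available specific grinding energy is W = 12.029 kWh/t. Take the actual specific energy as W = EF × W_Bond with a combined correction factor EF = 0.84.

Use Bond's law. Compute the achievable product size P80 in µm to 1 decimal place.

W = 10 Wi / √P80 − 10 Wi / √F80
W_Bond = W / EF = 12.029 / 0.84 = 14.3202 kWh/t
1/√P80 = 1/√F80 + W_Bond/(10·Wi)
  = 14.3202/(10·12.3) + 1/√20615 = 0.116425 + 0.006965 = 0.123389
P80 = (1/0.123389)² = 8.1044² = 65.68 µm

P80 = 65.7 µm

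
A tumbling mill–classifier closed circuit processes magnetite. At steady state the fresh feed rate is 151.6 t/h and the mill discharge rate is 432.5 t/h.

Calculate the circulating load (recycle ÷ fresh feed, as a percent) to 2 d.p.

CL = 185.29 %

Discharge = new feed + return, hence
R = M − F = 432.5 − 151.6 = 280.9 t/h
CL = 100·R/F = 100·280.9/151.6 = 185.29 %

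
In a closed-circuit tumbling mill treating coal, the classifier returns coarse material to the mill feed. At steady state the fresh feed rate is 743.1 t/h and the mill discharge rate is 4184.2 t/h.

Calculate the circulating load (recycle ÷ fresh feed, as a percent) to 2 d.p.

M = F + R at steady state, so:
R = M − F = 4184.2 − 743.1 = 3441.1 t/h
CL = 100·R/F = 100·3441.1/743.1 = 463.07 %

CL = 463.07 %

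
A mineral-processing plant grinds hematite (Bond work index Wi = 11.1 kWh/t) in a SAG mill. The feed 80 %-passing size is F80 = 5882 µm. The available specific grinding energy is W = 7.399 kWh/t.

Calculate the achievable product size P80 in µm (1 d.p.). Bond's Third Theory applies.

P80 = 157.4 µm

W = 10 Wi (P80^-0.5 − F80^-0.5)
P80^-0.5 = F80^-0.5 + W/(10 Wi)
  = 7.3990/(10·11.1) + 1/√5882 = 0.066658 + 0.013039 = 0.079696
P80 = (1/0.079696)² = 12.5476² = 157.44 µm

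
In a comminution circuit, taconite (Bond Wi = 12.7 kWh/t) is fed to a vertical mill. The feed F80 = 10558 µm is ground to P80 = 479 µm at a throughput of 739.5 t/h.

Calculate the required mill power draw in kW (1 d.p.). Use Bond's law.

W = 10 Wi / √P80 − 10 Wi / √F80
W = 10·12.7·(1/√479 − 1/√10558) = 10·12.7·(0.035959) = 4.5668 kWh/t
P_mill = W·ṁ = 4.5668·739.5 = 3377.1 kW

P = 3377.1 kW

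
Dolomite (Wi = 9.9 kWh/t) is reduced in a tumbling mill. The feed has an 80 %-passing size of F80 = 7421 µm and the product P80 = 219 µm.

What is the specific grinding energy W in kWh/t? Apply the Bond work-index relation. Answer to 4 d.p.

Bond:  W = 10 Wi (1/√P − 1/√F)
1/√219 = 0.067574;  1/√7421 = 0.011608
W = 10·9.9·(0.067574 − 0.011608) = 5.5406 kWh/t

W = 5.5406 kWh/t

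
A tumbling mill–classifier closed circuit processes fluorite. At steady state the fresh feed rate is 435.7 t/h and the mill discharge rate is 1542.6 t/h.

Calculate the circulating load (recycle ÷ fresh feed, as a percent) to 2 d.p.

CL = 254.05 %

M = F + R at steady state, so:
R = M − F = 1542.6 − 435.7 = 1106.9 t/h
CL = 100·R/F = 100·1106.9/435.7 = 254.05 %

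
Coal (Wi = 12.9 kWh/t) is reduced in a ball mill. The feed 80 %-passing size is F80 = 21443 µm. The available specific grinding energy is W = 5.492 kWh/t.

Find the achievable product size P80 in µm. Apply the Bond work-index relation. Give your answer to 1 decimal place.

Bond: W = 10·Wi·(1/√P80 − 1/√F80)
1/√P80 = 1/√F80 + W/(10·Wi)
  = 5.4920/(10·12.9) + 1/√21443 = 0.042574 + 0.006829 = 0.049403
P80 = (1/0.049403)² = 20.2418² = 409.73 µm

P80 = 409.7 µm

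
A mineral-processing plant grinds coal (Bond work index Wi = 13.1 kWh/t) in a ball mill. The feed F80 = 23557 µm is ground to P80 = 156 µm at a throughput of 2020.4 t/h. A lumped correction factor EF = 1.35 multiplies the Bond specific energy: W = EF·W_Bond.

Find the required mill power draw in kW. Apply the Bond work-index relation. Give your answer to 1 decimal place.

W_Bond = 10·Wi·(1/√P₈₀ − 1/√F₈₀)
W = 10·13.1·(1/√156 − 1/√23557) = 10·13.1·(0.073549) = 9.6349 kWh/t
With EF = 1.35: W = 9.6349·1.35 = 13.0071 kWh/t
P = W·T = 13.0071·2020.4 = 26279.5 kW

P = 26279.5 kW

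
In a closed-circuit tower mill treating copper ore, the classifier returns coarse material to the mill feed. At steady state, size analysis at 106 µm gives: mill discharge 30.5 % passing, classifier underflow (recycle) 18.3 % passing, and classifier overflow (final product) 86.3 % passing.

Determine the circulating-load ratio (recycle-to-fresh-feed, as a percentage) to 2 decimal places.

CL = 457.38 %

Mass balance on the −106 µm fraction:
(1+r)d = ru + o → r = (o−d)/(d−u)
r = (86.3 − 30.5)/(30.5 − 18.3) = 55.8/12.2 = 4.5738
CL = 100·r = 457.38 %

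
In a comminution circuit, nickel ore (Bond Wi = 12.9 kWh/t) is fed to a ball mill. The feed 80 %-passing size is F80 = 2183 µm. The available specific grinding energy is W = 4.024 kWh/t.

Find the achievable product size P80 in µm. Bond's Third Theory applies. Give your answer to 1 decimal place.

P80 = 361.5 µm

W = 10 Wi / √P80 − 10 Wi / √F80
P80^(−½) = W/(10 Wi) + F80^(−½)
  = 4.0240/(10·12.9) + 1/√2183 = 0.031194 + 0.021403 = 0.052597
P80 = (1/0.052597)² = 19.0126² = 361.48 µm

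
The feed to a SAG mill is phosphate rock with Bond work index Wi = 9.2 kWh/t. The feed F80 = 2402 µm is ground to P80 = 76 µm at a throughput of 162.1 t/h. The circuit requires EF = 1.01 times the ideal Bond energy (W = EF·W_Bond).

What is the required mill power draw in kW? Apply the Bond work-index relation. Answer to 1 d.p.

P = 1420.4 kW

Bond: W = 10·Wi·(1/√P80 − 1/√F80)
W = 10·9.2·(1/√76 − 1/√2402) = 10·9.2·(0.094304) = 8.6760 kWh/t
Corrected W = EF·W_Bond = 1.01·8.6760 = 8.7627 kWh/t
P = W·T = 8.7627·162.1 = 1420.4 kW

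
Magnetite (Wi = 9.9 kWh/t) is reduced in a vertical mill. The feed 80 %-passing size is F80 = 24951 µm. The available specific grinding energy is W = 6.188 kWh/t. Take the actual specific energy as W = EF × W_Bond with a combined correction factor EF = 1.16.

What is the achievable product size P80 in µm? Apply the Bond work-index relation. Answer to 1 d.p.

W = 10·Wi·[P80^(−½) − F80^(−½)]
W_Bond = W / EF = 6.188 / 1.16 = 5.3345 kWh/t
P80^(−½) = W_Bond/(10 Wi) + F80^(−½)
  = 5.3345/(10·9.9) + 1/√24951 = 0.053884 + 0.006331 = 0.060214
P80 = (1/0.060214)² = 16.6073² = 275.80 µm

P80 = 275.8 µm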